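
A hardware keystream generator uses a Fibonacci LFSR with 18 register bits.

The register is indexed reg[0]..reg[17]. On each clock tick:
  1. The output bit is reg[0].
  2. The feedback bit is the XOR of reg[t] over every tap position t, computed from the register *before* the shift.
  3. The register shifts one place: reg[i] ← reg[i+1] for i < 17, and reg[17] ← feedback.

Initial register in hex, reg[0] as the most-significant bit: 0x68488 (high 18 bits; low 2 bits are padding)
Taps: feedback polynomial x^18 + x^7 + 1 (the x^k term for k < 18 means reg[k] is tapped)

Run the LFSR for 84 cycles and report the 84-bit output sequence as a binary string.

011010000100100010010011000000000100010011001000100010000010001100100110011011000000

k : reg_k → out_k, fb_k
0: 011010000100100010 → 0, fb=0
1: 110100001001000100 → 1, fb=1
2: 101000010010001001 → 1, fb=0
3: 010000100100010010 → 0, fb=0
4: 100001001000100100 → 1, fb=1
5: 000010010001001001 → 0, fb=1
6: 000100100010010011 → 0, fb=0
7: 001001000100100110 → 0, fb=0
8: 010010001001001100 → 0, fb=0
9: 100100010010011000 → 1, fb=0
10: 001000100100110000 → 0, fb=0
11: 010001001001100000 → 0, fb=0
12: 100010010011000000 → 1, fb=0
13: 000100100110000000 → 0, fb=0
14: 001001001100000000 → 0, fb=0
15: 010010011000000000 → 0, fb=1
16: 100100110000000001 → 1, fb=0
17: 001001100000000010 → 0, fb=0
18: 010011000000000100 → 0, fb=0
19: 100110000000001000 → 1, fb=1
20: 001100000000010001 → 0, fb=0
21: 011000000000100010 → 0, fb=0
22: 110000000001000100 → 1, fb=1
23: 100000000010001001 → 1, fb=1
24: 000000000100010011 → 0, fb=0
25: 000000001000100110 → 0, fb=0
26: 000000010001001100 → 0, fb=1
27: 000000100010011001 → 0, fb=0
28: 000001000100110010 → 0, fb=0
29: 000010001001100100 → 0, fb=0
30: 000100010011001000 → 0, fb=1
31: 001000100110010001 → 0, fb=0
32: 010001001100100010 → 0, fb=0
33: 100010011001000100 → 1, fb=0
34: 000100110010001000 → 0, fb=1
35: 001001100100010001 → 0, fb=0
36: 010011001000100010 → 0, fb=0
37: 100110010001000100 → 1, fb=0
38: 001100100010001000 → 0, fb=0
39: 011001000100010000 → 0, fb=0
40: 110010001000100000 → 1, fb=1
41: 100100010001000001 → 1, fb=0
42: 001000100010000010 → 0, fb=0
43: 010001000100000100 → 0, fb=0
44: 100010001000001000 → 1, fb=1
45: 000100010000010001 → 0, fb=1
46: 001000100000100011 → 0, fb=0
47: 010001000001000110 → 0, fb=0
48: 100010000010001100 → 1, fb=1
49: 000100000100011001 → 0, fb=0
50: 001000001000110010 → 0, fb=0
51: 010000010001100100 → 0, fb=1
52: 100000100011001001 → 1, fb=1
53: 000001000110010011 → 0, fb=0
54: 000010001100100110 → 0, fb=0
55: 000100011001001100 → 0, fb=1
56: 001000110010011001 → 0, fb=1
57: 010001100100110011 → 0, fb=0
58: 100011001001100110 → 1, fb=1
59: 000110010011001101 → 0, fb=1
60: 001100100110011011 → 0, fb=0
61: 011001001100110110 → 0, fb=0
62: 110010011001101100 → 1, fb=0
63: 100100110011011000 → 1, fb=0
64: 001001100110110000 → 0, fb=0
65: 010011001101100000 → 0, fb=0
66: 100110011011000000 → 1, fb=0
67: 001100110110000000 → 0, fb=1
68: 011001101100000001 → 0, fb=0
69: 110011011000000010 → 1, fb=0
70: 100110110000000100 → 1, fb=0
71: 001101100000001000 → 0, fb=0
72: 011011000000010000 → 0, fb=0
73: 110110000000100000 → 1, fb=1
74: 101100000001000001 → 1, fb=1
75: 011000000010000011 → 0, fb=0
76: 110000000100000110 → 1, fb=1
77: 100000001000001101 → 1, fb=1
78: 000000010000011011 → 0, fb=1
79: 000000100000110111 → 0, fb=0
80: 000001000001101110 → 0, fb=0
81: 000010000011011100 → 0, fb=0
82: 000100000110111000 → 0, fb=0
83: 001000001101110000 → 0, fb=0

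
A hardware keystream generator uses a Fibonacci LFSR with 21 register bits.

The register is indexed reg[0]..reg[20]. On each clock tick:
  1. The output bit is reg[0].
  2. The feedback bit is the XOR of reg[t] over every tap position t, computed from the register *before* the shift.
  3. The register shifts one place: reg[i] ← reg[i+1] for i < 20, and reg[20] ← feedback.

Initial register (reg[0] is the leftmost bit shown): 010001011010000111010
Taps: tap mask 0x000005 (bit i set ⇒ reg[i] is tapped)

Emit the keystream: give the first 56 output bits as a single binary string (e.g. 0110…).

01000101101000011101001010011001001101001100011111101111

k : reg_k → out_k, fb_k
0: 010001011010000111010 → 0, fb=0
1: 100010110100001110100 → 1, fb=1
2: 000101101000011101001 → 0, fb=0
3: 001011010000111010010 → 0, fb=1
4: 010110100001110100101 → 0, fb=0
5: 101101000011101001010 → 1, fb=0
6: 011010000111010010100 → 0, fb=1
7: 110100001110100101001 → 1, fb=1
8: 101000011101001010011 → 1, fb=0
9: 010000111010010100110 → 0, fb=0
10: 100001110100101001100 → 1, fb=1
11: 000011101001010011001 → 0, fb=0
12: 000111010010100110010 → 0, fb=0
13: 001110100101001100100 → 0, fb=1
14: 011101001010011001001 → 0, fb=1
15: 111010010100110010011 → 1, fb=0
16: 110100101001100100110 → 1, fb=1
17: 101001010011001001101 → 1, fb=0
18: 010010100110010011010 → 0, fb=0
19: 100101001100100110100 → 1, fb=1
20: 001010011001001101001 → 0, fb=1
21: 010100110010011010011 → 0, fb=0
22: 101001100100110100110 → 1, fb=0
23: 010011001001101001100 → 0, fb=0
24: 100110010011010011000 → 1, fb=1
25: 001100100110100110001 → 0, fb=1
26: 011001001101001100011 → 0, fb=1
27: 110010011010011000111 → 1, fb=1
28: 100100110100110001111 → 1, fb=1
29: 001001101001100011111 → 0, fb=1
30: 010011010011000111111 → 0, fb=0
31: 100110100110001111110 → 1, fb=1
32: 001101001100011111101 → 0, fb=1
33: 011010011000111111011 → 0, fb=1
34: 110100110001111110111 → 1, fb=1
35: 101001100011111101111 → 1, fb=0
36: 010011000111111011110 → 0, fb=0
37: 100110001111110111100 → 1, fb=1
38: 001100011111101111001 → 0, fb=1
39: 011000111111011110011 → 0, fb=1
40: 110001111110111100111 → 1, fb=1
41: 100011111101111001111 → 1, fb=1
42: 000111111011110011111 → 0, fb=0
43: 001111110111100111110 → 0, fb=1
44: 011111101111001111101 → 0, fb=1
45: 111111011110011111011 → 1, fb=0
46: 111110111100111110110 → 1, fb=0
47: 111101111001111101100 → 1, fb=0
48: 111011110011111011000 → 1, fb=0
49: 110111100111110110000 → 1, fb=1
50: 101111001111101100001 → 1, fb=0
51: 011110011111011000010 → 0, fb=1
52: 111100111110110000101 → 1, fb=0
53: 111001111101100001010 → 1, fb=0
54: 110011111011000010100 → 1, fb=1
55: 100111110110000101001 → 1, fb=1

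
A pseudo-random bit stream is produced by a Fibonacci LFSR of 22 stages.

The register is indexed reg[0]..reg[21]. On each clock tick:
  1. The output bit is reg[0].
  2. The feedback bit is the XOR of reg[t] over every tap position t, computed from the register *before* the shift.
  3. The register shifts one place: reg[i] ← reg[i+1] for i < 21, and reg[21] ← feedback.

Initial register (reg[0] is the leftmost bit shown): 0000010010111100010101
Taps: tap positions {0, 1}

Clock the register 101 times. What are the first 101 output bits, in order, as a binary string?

k : reg_k → out_k, fb_k
0: 0000010010111100010101 → 0, fb=0
1: 0000100101111000101010 → 0, fb=0
2: 0001001011110001010100 → 0, fb=0
3: 0010010111100010101000 → 0, fb=0
4: 0100101111000101010000 → 0, fb=1
5: 1001011110001010100001 → 1, fb=1
6: 0010111100010101000011 → 0, fb=0
7: 0101111000101010000110 → 0, fb=1
8: 1011110001010100001101 → 1, fb=1
9: 0111100010101000011011 → 0, fb=1
10: 1111000101010000110111 → 1, fb=0
11: 1110001010100001101110 → 1, fb=0
12: 1100010101000011011100 → 1, fb=0
13: 1000101010000110111000 → 1, fb=1
14: 0001010100001101110001 → 0, fb=0
15: 0010101000011011100010 → 0, fb=0
16: 0101010000110111000100 → 0, fb=1
17: 1010100001101110001001 → 1, fb=1
18: 0101000011011100010011 → 0, fb=1
19: 1010000110111000100111 → 1, fb=1
20: 0100001101110001001111 → 0, fb=1
21: 1000011011100010011111 → 1, fb=1
22: 0000110111000100111111 → 0, fb=0
23: 0001101110001001111110 → 0, fb=0
24: 0011011100010011111100 → 0, fb=0
25: 0110111000100111111000 → 0, fb=1
26: 1101110001001111110001 → 1, fb=0
27: 1011100010011111100010 → 1, fb=1
28: 0111000100111111000101 → 0, fb=1
29: 1110001001111110001011 → 1, fb=0
30: 1100010011111100010110 → 1, fb=0
31: 1000100111111000101100 → 1, fb=1
32: 0001001111110001011001 → 0, fb=0
33: 0010011111100010110010 → 0, fb=0
34: 0100111111000101100100 → 0, fb=1
35: 1001111110001011001001 → 1, fb=1
36: 0011111100010110010011 → 0, fb=0
37: 0111111000101100100110 → 0, fb=1
38: 1111110001011001001101 → 1, fb=0
39: 1111100010110010011010 → 1, fb=0
40: 1111000101100100110100 → 1, fb=0
41: 1110001011001001101000 → 1, fb=0
42: 1100010110010011010000 → 1, fb=0
43: 1000101100100110100000 → 1, fb=1
44: 0001011001001101000001 → 0, fb=0
45: 0010110010011010000010 → 0, fb=0
46: 0101100100110100000100 → 0, fb=1
47: 1011001001101000001001 → 1, fb=1
48: 0110010011010000010011 → 0, fb=1
49: 1100100110100000100111 → 1, fb=0
50: 1001001101000001001110 → 1, fb=1
51: 0010011010000010011101 → 0, fb=0
52: 0100110100000100111010 → 0, fb=1
53: 1001101000001001110101 → 1, fb=1
54: 0011010000010011101011 → 0, fb=0
55: 0110100000100111010110 → 0, fb=1
56: 1101000001001110101101 → 1, fb=0
57: 1010000010011101011010 → 1, fb=1
58: 0100000100111010110101 → 0, fb=1
59: 1000001001110101101011 → 1, fb=1
60: 0000010011101011010111 → 0, fb=0
61: 0000100111010110101110 → 0, fb=0
62: 0001001110101101011100 → 0, fb=0
63: 0010011101011010111000 → 0, fb=0
64: 0100111010110101110000 → 0, fb=1
65: 1001110101101011100001 → 1, fb=1
66: 0011101011010111000011 → 0, fb=0
67: 0111010110101110000110 → 0, fb=1
68: 1110101101011100001101 → 1, fb=0
69: 1101011010111000011010 → 1, fb=0
70: 1010110101110000110100 → 1, fb=1
71: 0101101011100001101001 → 0, fb=1
72: 1011010111000011010011 → 1, fb=1
73: 0110101110000110100111 → 0, fb=1
74: 1101011100001101001111 → 1, fb=0
75: 1010111000011010011110 → 1, fb=1
76: 0101110000110100111101 → 0, fb=1
77: 1011100001101001111011 → 1, fb=1
78: 0111000011010011110111 → 0, fb=1
79: 1110000110100111101111 → 1, fb=0
80: 1100001101001111011110 → 1, fb=0
81: 1000011010011110111100 → 1, fb=1
82: 0000110100111101111001 → 0, fb=0
83: 0001101001111011110010 → 0, fb=0
84: 0011010011110111100100 → 0, fb=0
85: 0110100111101111001000 → 0, fb=1
86: 1101001111011110010001 → 1, fb=0
87: 1010011110111100100010 → 1, fb=1
88: 0100111101111001000101 → 0, fb=1
89: 1001111011110010001011 → 1, fb=1
90: 0011110111100100010111 → 0, fb=0
91: 0111101111001000101110 → 0, fb=1
92: 1111011110010001011101 → 1, fb=0
93: 1110111100100010111010 → 1, fb=0
94: 1101111001000101110100 → 1, fb=0
95: 1011110010001011101000 → 1, fb=1
96: 0111100100010111010001 → 0, fb=1
97: 1111001000101110100011 → 1, fb=0
98: 1110010001011101000110 → 1, fb=0
99: 1100100010111010001100 → 1, fb=0
100: 1001000101110100011000 → 1, fb=1

00000100101111000101010000110111000100111111000101100100110100000100111010110101110000110100111101111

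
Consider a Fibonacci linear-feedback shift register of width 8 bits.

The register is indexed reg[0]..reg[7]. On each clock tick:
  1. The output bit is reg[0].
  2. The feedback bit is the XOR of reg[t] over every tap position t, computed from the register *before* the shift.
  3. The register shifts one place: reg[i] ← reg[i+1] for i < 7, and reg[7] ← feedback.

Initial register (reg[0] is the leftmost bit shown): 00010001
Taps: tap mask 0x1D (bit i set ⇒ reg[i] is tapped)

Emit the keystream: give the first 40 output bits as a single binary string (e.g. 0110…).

0001000111000100101110000001100100100110

step | reg (before) | out | fb
   0 | 00010001 | 0 | 1
   1 | 00100011 | 0 | 1
   2 | 01000111 | 0 | 0
   3 | 10001110 | 1 | 0
   4 | 00011100 | 0 | 0
   5 | 00111000 | 0 | 1
   6 | 01110001 | 0 | 0
   7 | 11100010 | 1 | 0
   8 | 11000100 | 1 | 1
   9 | 10001001 | 1 | 0
  10 | 00010010 | 0 | 1
  11 | 00100101 | 0 | 1
  12 | 01001011 | 0 | 1
  13 | 10010111 | 1 | 0
  14 | 00101110 | 0 | 0
  15 | 01011100 | 0 | 0
  16 | 10111000 | 1 | 0
  17 | 01110000 | 0 | 0
  18 | 11100000 | 1 | 0
  19 | 11000000 | 1 | 1
  20 | 10000001 | 1 | 1
  21 | 00000011 | 0 | 0
  22 | 00000110 | 0 | 0
  23 | 00001100 | 0 | 1
  24 | 00011001 | 0 | 0
  25 | 00110010 | 0 | 0
  26 | 01100100 | 0 | 1
  27 | 11001001 | 1 | 0
  28 | 10010010 | 1 | 0
  29 | 00100100 | 0 | 1
  30 | 01001001 | 0 | 1
  31 | 10010011 | 1 | 0
  32 | 00100110 | 0 | 1
  33 | 01001101 | 0 | 1
  34 | 10011011 | 1 | 1
  35 | 00110111 | 0 | 0
  36 | 01101110 | 0 | 0
  37 | 11011100 | 1 | 1
  38 | 10111001 | 1 | 0
  39 | 01110010 | 0 | 0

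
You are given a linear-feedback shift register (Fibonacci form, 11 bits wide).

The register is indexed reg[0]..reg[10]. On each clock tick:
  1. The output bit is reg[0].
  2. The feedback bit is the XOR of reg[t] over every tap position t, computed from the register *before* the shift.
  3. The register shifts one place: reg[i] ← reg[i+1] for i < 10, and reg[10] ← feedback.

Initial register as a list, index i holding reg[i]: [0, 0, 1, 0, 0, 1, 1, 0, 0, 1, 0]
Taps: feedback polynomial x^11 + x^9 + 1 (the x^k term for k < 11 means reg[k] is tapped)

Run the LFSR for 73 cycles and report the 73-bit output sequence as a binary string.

0010011001010000111101111110011100110000110100101011011110111000110001101

k : reg_k → out_k, fb_k
0: 00100110010 → 0, fb=1
1: 01001100101 → 0, fb=0
2: 10011001010 → 1, fb=0
3: 00110010100 → 0, fb=0
4: 01100101000 → 0, fb=0
5: 11001010000 → 1, fb=1
6: 10010100001 → 1, fb=1
7: 00101000011 → 0, fb=1
8: 01010000111 → 0, fb=1
9: 10100001111 → 1, fb=0
10: 01000011110 → 0, fb=1
11: 10000111101 → 1, fb=1
12: 00001111011 → 0, fb=1
13: 00011110111 → 0, fb=1
14: 00111101111 → 0, fb=1
15: 01111011111 → 0, fb=1
16: 11110111111 → 1, fb=0
17: 11101111110 → 1, fb=0
18: 11011111100 → 1, fb=1
19: 10111111001 → 1, fb=1
20: 01111110011 → 0, fb=1
21: 11111100111 → 1, fb=0
22: 11111001110 → 1, fb=0
23: 11110011100 → 1, fb=1
24: 11100111001 → 1, fb=1
25: 11001110011 → 1, fb=0
26: 10011100110 → 1, fb=0
27: 00111001100 → 0, fb=0
28: 01110011000 → 0, fb=0
29: 11100110000 → 1, fb=1
30: 11001100001 → 1, fb=1
31: 10011000011 → 1, fb=0
32: 00110000110 → 0, fb=1
33: 01100001101 → 0, fb=0
34: 11000011010 → 1, fb=0
35: 10000110100 → 1, fb=1
36: 00001101001 → 0, fb=0
37: 00011010010 → 0, fb=1
38: 00110100101 → 0, fb=0
39: 01101001010 → 0, fb=1
40: 11010010101 → 1, fb=1
41: 10100101011 → 1, fb=0
42: 01001010110 → 0, fb=1
43: 10010101101 → 1, fb=1
44: 00101011011 → 0, fb=1
45: 01010110111 → 0, fb=1
46: 10101101111 → 1, fb=0
47: 01011011110 → 0, fb=1
48: 10110111101 → 1, fb=1
49: 01101111011 → 0, fb=1
50: 11011110111 → 1, fb=0
51: 10111101110 → 1, fb=0
52: 01111011100 → 0, fb=0
53: 11110111000 → 1, fb=1
54: 11101110001 → 1, fb=1
55: 11011100011 → 1, fb=0
56: 10111000110 → 1, fb=0
57: 01110001100 → 0, fb=0
58: 11100011000 → 1, fb=1
59: 11000110001 → 1, fb=1
60: 10001100011 → 1, fb=0
61: 00011000110 → 0, fb=1
62: 00110001101 → 0, fb=0
63: 01100011010 → 0, fb=1
64: 11000110101 → 1, fb=1
65: 10001101011 → 1, fb=0
66: 00011010110 → 0, fb=1
67: 00110101101 → 0, fb=0
68: 01101011010 → 0, fb=1
69: 11010110101 → 1, fb=1
70: 10101101011 → 1, fb=0
71: 01011010110 → 0, fb=1
72: 10110101101 → 1, fb=1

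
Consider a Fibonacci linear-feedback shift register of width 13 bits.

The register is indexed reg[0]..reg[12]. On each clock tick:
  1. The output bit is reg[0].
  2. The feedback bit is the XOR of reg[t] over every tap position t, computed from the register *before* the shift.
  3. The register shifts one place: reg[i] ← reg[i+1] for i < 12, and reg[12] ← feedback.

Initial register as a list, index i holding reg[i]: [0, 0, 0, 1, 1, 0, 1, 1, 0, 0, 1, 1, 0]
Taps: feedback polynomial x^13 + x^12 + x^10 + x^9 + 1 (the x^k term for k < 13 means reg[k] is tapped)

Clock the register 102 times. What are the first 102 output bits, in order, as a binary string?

000110110011011001011010011011101011010011000001000110001110110100100001100000011100111000110010000111

tick  register→output (feedback)
  0  0001101100110→0 (1)
  1  0011011001101→0 (1)
  2  0110110011011→0 (0)
  3  1101100110110→1 (0)
  4  1011001101100→1 (1)
  5  0110011011001→0 (0)
  6  1100110110010→1 (1)
  7  1001101100101→1 (1)
  8  0011011001011→0 (0)
  9  0110110010110→0 (1)
 10  1101100101101→1 (0)
 11  1011001011010→1 (0)
 12  0110010110100→0 (1)
 13  1100101101001→1 (1)
 14  1001011010011→1 (0)
 15  0010110100110→0 (1)
 16  0101101001101→0 (1)
 17  1011010011011→1 (1)
 18  0110100110111→0 (0)
 19  1101001101110→1 (1)
 20  1010011011101→1 (0)
 21  0100110111010→0 (1)
 22  1001101110101→1 (1)
 23  0011011101011→0 (0)
 24  0110111010110→0 (1)
 25  1101110101101→1 (0)
 26  1011101011010→1 (0)
 27  0111010110100→0 (1)
 28  1110101101001→1 (1)
 29  1101011010011→1 (0)
 30  1010110100110→1 (0)
 31  0101101001100→0 (0)
 32  1011010011000→1 (0)
 33  0110100110000→0 (0)
 34  1101001100000→1 (1)
 35  1010011000001→1 (0)
 36  0100110000010→0 (0)
 37  1001100000100→1 (0)
 38  0011000001000→0 (1)
 39  0110000010001→0 (1)
 40  1100000100011→1 (0)
 41  1000001000110→1 (0)
 42  0000010001100→0 (0)
 43  0000100011000→0 (1)
 44  0001000110001→0 (1)
 45  0010001100011→0 (1)
 46  0100011000111→0 (0)
 47  1000110001110→1 (1)
 48  0001100011101→0 (1)
 49  0011000111011→0 (0)
 50  0110001110110→0 (1)
 51  1100011101101→1 (0)
 52  1000111011010→1 (0)
 53  0001110110100→0 (1)
 54  0011101101001→0 (0)
 55  0111011010010→0 (0)
 56  1110110100100→1 (0)
 57  1101101001000→1 (0)
 58  1011010010000→1 (1)
 59  0110100100001→0 (1)
 60  1101001000011→1 (0)
 61  1010010000110→1 (0)
 62  0100100001100→0 (0)
 63  1001000011000→1 (0)
 64  0010000110000→0 (0)
 65  0100001100000→0 (0)
 66  1000011000000→1 (1)
 67  0000110000001→0 (1)
 68  0001100000011→0 (1)
 69  0011000000111→0 (0)
 70  0110000001110→0 (0)
 71  1100000011100→1 (1)
 72  1000000111001→1 (1)
 73  0000001110011→0 (1)
 74  0000011100111→0 (0)
 75  0000111001110→0 (0)
 76  0001110011100→0 (0)
 77  0011100111000→0 (1)
 78  0111001110001→0 (1)
 79  1110011100011→1 (0)
 80  1100111000110→1 (0)
 81  1001110001100→1 (1)
 82  0011100011001→0 (0)
 83  0111000110010→0 (0)
 84  1110001100100→1 (0)
 85  1100011001000→1 (0)
 86  1000110010000→1 (1)
 87  0001100100001→0 (1)
 88  0011001000011→0 (1)
 89  0110010000111→0 (0)
 90  1100100001110→1 (1)
 91  1001000011101→1 (0)
 92  0010000111010→0 (1)
 93  0100001110101→0 (0)
 94  1000011101010→1 (0)
 95  0000111010100→0 (1)
 96  0001110101001→0 (0)
 97  0011101010010→0 (0)
 98  0111010100100→0 (1)
 99  1110101001001→1 (1)
100  1101010010011→1 (0)
101  1010100100110→1 (0)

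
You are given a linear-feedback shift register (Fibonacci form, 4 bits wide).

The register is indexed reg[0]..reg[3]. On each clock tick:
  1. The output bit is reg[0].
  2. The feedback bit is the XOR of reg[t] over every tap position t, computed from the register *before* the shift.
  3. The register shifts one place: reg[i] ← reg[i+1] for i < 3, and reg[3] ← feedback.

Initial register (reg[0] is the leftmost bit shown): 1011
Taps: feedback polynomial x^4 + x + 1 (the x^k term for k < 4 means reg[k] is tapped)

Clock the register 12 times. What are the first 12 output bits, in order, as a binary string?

101111000100

k : reg_k → out_k, fb_k
0: 1011 → 1, fb=1
1: 0111 → 0, fb=1
2: 1111 → 1, fb=0
3: 1110 → 1, fb=0
4: 1100 → 1, fb=0
5: 1000 → 1, fb=1
6: 0001 → 0, fb=0
7: 0010 → 0, fb=0
8: 0100 → 0, fb=1
9: 1001 → 1, fb=1
10: 0011 → 0, fb=0
11: 0110 → 0, fb=1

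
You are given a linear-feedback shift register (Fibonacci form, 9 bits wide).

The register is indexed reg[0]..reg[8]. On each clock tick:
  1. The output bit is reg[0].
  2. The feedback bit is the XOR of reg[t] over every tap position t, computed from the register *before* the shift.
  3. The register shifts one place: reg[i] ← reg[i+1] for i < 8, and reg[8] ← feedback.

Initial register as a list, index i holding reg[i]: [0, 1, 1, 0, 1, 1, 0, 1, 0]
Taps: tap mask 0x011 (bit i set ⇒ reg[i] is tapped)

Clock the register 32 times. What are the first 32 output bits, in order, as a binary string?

tick  register→output (feedback)
  0  011011010→0 (1)
  1  110110101→1 (0)
  2  101101010→1 (1)
  3  011010101→0 (1)
  4  110101011→1 (1)
  5  101010111→1 (0)
  6  010101110→0 (0)
  7  101011100→1 (0)
  8  010111000→0 (1)
  9  101110001→1 (0)
 10  011100010→0 (0)
 11  111000100→1 (1)
 12  110001001→1 (1)
 13  100010011→1 (0)
 14  000100110→0 (0)
 15  001001100→0 (0)
 16  010011000→0 (1)
 17  100110001→1 (0)
 18  001100010→0 (0)
 19  011000100→0 (0)
 20  110001000→1 (1)
 21  100010001→1 (0)
 22  000100010→0 (0)
 23  001000100→0 (0)
 24  010001000→0 (0)
 25  100010000→1 (0)
 26  000100000→0 (0)
 27  001000000→0 (0)
 28  010000000→0 (0)
 29  100000000→1 (1)
 30  000000001→0 (0)
 31  000000010→0 (0)

01101101010111000100110001000100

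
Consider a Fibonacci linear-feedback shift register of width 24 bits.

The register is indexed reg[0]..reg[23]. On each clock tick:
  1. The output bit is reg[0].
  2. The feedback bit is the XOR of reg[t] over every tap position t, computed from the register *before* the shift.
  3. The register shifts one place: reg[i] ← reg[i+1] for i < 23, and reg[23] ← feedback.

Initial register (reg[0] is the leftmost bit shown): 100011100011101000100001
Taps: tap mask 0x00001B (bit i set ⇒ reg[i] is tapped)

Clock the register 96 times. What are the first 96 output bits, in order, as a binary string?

100011100011101000100001000000000011110101111011000000100111101111100101001100101110110101010101

k : reg_k → out_k, fb_k
0: 100011100011101000100001 → 1, fb=0
1: 000111000111010001000010 → 0, fb=0
2: 001110001110100010000100 → 0, fb=0
3: 011100011101000100001000 → 0, fb=0
4: 111000111010001000010000 → 1, fb=0
5: 110001110100010000100000 → 1, fb=0
6: 100011101000100001000000 → 1, fb=0
7: 000111010001000010000000 → 0, fb=0
8: 001110100010000100000000 → 0, fb=0
9: 011101000100001000000000 → 0, fb=0
10: 111010001000010000000000 → 1, fb=1
11: 110100010000100000000001 → 1, fb=1
12: 101000100001000000000011 → 1, fb=1
13: 010001000010000000000111 → 0, fb=1
14: 100010000100000000001111 → 1, fb=0
15: 000100001000000000011110 → 0, fb=1
16: 001000010000000000111101 → 0, fb=0
17: 010000100000000001111010 → 0, fb=1
18: 100001000000000011110101 → 1, fb=1
19: 000010000000000111101011 → 0, fb=1
20: 000100000000001111010111 → 0, fb=1
21: 001000000000011110101111 → 0, fb=0
22: 010000000000111101011110 → 0, fb=1
23: 100000000001111010111101 → 1, fb=1
24: 000000000011110101111011 → 0, fb=0
25: 000000000111101011110110 → 0, fb=0
26: 000000001111010111101100 → 0, fb=0
27: 000000011110101111011000 → 0, fb=0
28: 000000111101011110110000 → 0, fb=0
29: 000001111010111101100000 → 0, fb=0
30: 000011110101111011000000 → 0, fb=1
31: 000111101011110110000001 → 0, fb=0
32: 001111010111101100000010 → 0, fb=0
33: 011110101111011000000100 → 0, fb=1
34: 111101011110110000001001 → 1, fb=1
35: 111010111101100000010011 → 1, fb=1
36: 110101111011000000100111 → 1, fb=1
37: 101011110110000001001111 → 1, fb=0
38: 010111101100000010011110 → 0, fb=1
39: 101111011000000100111101 → 1, fb=1
40: 011110110000001001111011 → 0, fb=1
41: 111101100000010011110111 → 1, fb=1
42: 111011000000100111101111 → 1, fb=1
43: 110110000001001111011111 → 1, fb=0
44: 101100000010011110111110 → 1, fb=0
45: 011000000100111101111100 → 0, fb=1
46: 110000001001111011111001 → 1, fb=0
47: 100000010011110111110010 → 1, fb=1
48: 000000100111101111100101 → 0, fb=0
49: 000001001111011111001010 → 0, fb=0
50: 000010011110111110010100 → 0, fb=1
51: 000100111101111100101001 → 0, fb=1
52: 001001111011111001010011 → 0, fb=0
53: 010011110111110010100110 → 0, fb=0
54: 100111101111100101001100 → 1, fb=1
55: 001111011111001010011001 → 0, fb=0
56: 011110111110010100110010 → 0, fb=1
57: 111101111100101001100101 → 1, fb=1
58: 111011111001010011001011 → 1, fb=1
59: 110111110010100110010111 → 1, fb=0
60: 101111100101001100101110 → 1, fb=1
61: 011111001010011001011101 → 0, fb=1
62: 111110010100110010111011 → 1, fb=0
63: 111100101001100101110110 → 1, fb=1
64: 111001010011001011101101 → 1, fb=0
65: 110010100110010111011010 → 1, fb=1
66: 100101001100101110110101 → 1, fb=0
67: 001010011001011101101010 → 0, fb=1
68: 010100110010111011010101 → 0, fb=0
69: 101001100101110110101010 → 1, fb=1
70: 010011001011101101010101 → 0, fb=0
71: 100110010111011010101010 → 1, fb=1
72: 001100101110110101010101 → 0, fb=1
73: 011001011101101010101011 → 0, fb=1
74: 110010111011010101010111 → 1, fb=1
75: 100101110110101010101111 → 1, fb=0
76: 001011101101010101011110 → 0, fb=1
77: 010111011010101010111101 → 0, fb=1
78: 101110110101010101111011 → 1, fb=1
79: 011101101010101011110111 → 0, fb=0
80: 111011010101010111101110 → 1, fb=1
81: 110110101010101111011101 → 1, fb=0
82: 101101010101011110111010 → 1, fb=0
83: 011010101010111101110100 → 0, fb=0
84: 110101010101111011101000 → 1, fb=1
85: 101010101011110111010001 → 1, fb=0
86: 010101010111101110100010 → 0, fb=0
87: 101010101111011101000100 → 1, fb=0
88: 010101011110111010001000 → 0, fb=0
89: 101010111101110100010000 → 1, fb=0
90: 010101111011101000100000 → 0, fb=0
91: 101011110111010001000000 → 1, fb=0
92: 010111101110100010000000 → 0, fb=1
93: 101111011101000100000001 → 1, fb=1
94: 011110111010001000000011 → 0, fb=1
95: 111101110100010000000111 → 1, fb=1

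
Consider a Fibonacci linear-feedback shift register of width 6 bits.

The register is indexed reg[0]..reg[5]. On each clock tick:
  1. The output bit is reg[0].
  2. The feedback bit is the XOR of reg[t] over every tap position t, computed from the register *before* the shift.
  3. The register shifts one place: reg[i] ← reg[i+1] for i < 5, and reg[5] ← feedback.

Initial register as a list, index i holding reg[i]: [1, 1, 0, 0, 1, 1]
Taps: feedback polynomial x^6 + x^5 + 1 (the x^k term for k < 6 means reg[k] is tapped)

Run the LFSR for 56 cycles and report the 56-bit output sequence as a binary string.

tick  register→output (feedback)
  0  110011→1 (0)
  1  100110→1 (1)
  2  001101→0 (1)
  3  011011→0 (1)
  4  110111→1 (0)
  5  101110→1 (1)
  6  011101→0 (1)
  7  111011→1 (0)
  8  110110→1 (1)
  9  101101→1 (0)
 10  011010→0 (0)
 11  110100→1 (1)
 12  101001→1 (0)
 13  010010→0 (0)
 14  100100→1 (1)
 15  001001→0 (1)
 16  010011→0 (1)
 17  100111→1 (0)
 18  001110→0 (0)
 19  011100→0 (0)
 20  111000→1 (1)
 21  110001→1 (0)
 22  100010→1 (1)
 23  000101→0 (1)
 24  001011→0 (1)
 25  010111→0 (1)
 26  101111→1 (0)
 27  011110→0 (0)
 28  111100→1 (1)
 29  111001→1 (0)
 30  110010→1 (1)
 31  100101→1 (0)
 32  001010→0 (0)
 33  010100→0 (0)
 34  101000→1 (1)
 35  010001→0 (1)
 36  100011→1 (0)
 37  000110→0 (0)
 38  001100→0 (0)
 39  011000→0 (0)
 40  110000→1 (1)
 41  100001→1 (0)
 42  000010→0 (0)
 43  000100→0 (0)
 44  001000→0 (0)
 45  010000→0 (0)
 46  100000→1 (1)
 47  000001→0 (1)
 48  000011→0 (1)
 49  000111→0 (1)
 50  001111→0 (1)
 51  011111→0 (1)
 52  111111→1 (0)
 53  111110→1 (1)
 54  111101→1 (0)
 55  111010→1 (1)

11001101110110100100111000101111001010001100001000001111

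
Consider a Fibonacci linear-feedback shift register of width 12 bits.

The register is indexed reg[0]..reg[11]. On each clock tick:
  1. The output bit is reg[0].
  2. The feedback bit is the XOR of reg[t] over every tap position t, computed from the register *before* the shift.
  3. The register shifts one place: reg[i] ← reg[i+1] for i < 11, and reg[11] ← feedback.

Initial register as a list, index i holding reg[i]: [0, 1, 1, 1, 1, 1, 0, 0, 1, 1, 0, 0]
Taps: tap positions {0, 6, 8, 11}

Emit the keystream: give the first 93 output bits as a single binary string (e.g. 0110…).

011111001100111111110111100100000010110110110101100110001101101001111101000000101010000011000

k : reg_k → out_k, fb_k
0: 011111001100 → 0, fb=1
1: 111110011001 → 1, fb=1
2: 111100110011 → 1, fb=1
3: 111001100111 → 1, fb=1
4: 110011001111 → 1, fb=1
5: 100110011111 → 1, fb=1
6: 001100111111 → 0, fb=1
7: 011001111111 → 0, fb=1
8: 110011111111 → 1, fb=0
9: 100111111110 → 1, fb=1
10: 001111111101 → 0, fb=1
11: 011111111011 → 0, fb=1
12: 111111110111 → 1, fb=1
13: 111111101111 → 1, fb=0
14: 111111011110 → 1, fb=0
15: 111110111100 → 1, fb=1
16: 111101111001 → 1, fb=0
17: 111011110010 → 1, fb=0
18: 110111100100 → 1, fb=0
19: 101111001000 → 1, fb=0
20: 011110010000 → 0, fb=0
21: 111100100000 → 1, fb=0
22: 111001000000 → 1, fb=1
23: 110010000001 → 1, fb=0
24: 100100000010 → 1, fb=1
25: 001000000101 → 0, fb=1
26: 010000001011 → 0, fb=0
27: 100000010110 → 1, fb=1
28: 000000101101 → 0, fb=1
29: 000001011011 → 0, fb=0
30: 000010110110 → 0, fb=1
31: 000101101101 → 0, fb=1
32: 001011011011 → 0, fb=0
33: 010110110110 → 0, fb=1
34: 101101101101 → 1, fb=0
35: 011011011010 → 0, fb=1
36: 110110110101 → 1, fb=1
37: 101101101011 → 1, fb=0
38: 011011010110 → 0, fb=0
39: 110110101100 → 1, fb=1
40: 101101011001 → 1, fb=1
41: 011010110011 → 0, fb=0
42: 110101100110 → 1, fb=0
43: 101011001100 → 1, fb=0
44: 010110011000 → 0, fb=1
45: 101100110001 → 1, fb=1
46: 011001100011 → 0, fb=0
47: 110011000110 → 1, fb=1
48: 100110001101 → 1, fb=1
49: 001100011011 → 0, fb=0
50: 011000110110 → 0, fb=1
51: 110001101101 → 1, fb=0
52: 100011011010 → 1, fb=0
53: 000110110100 → 0, fb=1
54: 001101101001 → 0, fb=1
55: 011011010011 → 0, fb=1
56: 110110100111 → 1, fb=1
57: 101101001111 → 1, fb=1
58: 011010011111 → 0, fb=0
59: 110100111110 → 1, fb=1
60: 101001111101 → 1, fb=0
61: 010011111010 → 0, fb=0
62: 100111110100 → 1, fb=0
63: 001111101000 → 0, fb=0
64: 011111010000 → 0, fb=0
65: 111110100000 → 1, fb=0
66: 111101000000 → 1, fb=1
67: 111010000001 → 1, fb=0
68: 110100000010 → 1, fb=1
69: 101000000101 → 1, fb=0
70: 010000001010 → 0, fb=1
71: 100000010101 → 1, fb=0
72: 000000101010 → 0, fb=0
73: 000001010100 → 0, fb=0
74: 000010101000 → 0, fb=0
75: 000101010000 → 0, fb=0
76: 001010100000 → 0, fb=1
77: 010101000001 → 0, fb=1
78: 101010000011 → 1, fb=0
79: 010100000110 → 0, fb=0
80: 101000001100 → 1, fb=0
81: 010000011000 → 0, fb=1
82: 100000110001 → 1, fb=1
83: 000001100011 → 0, fb=0
84: 000011000110 → 0, fb=0
85: 000110001100 → 0, fb=1
86: 001100011001 → 0, fb=0
87: 011000110010 → 0, fb=1
88: 110001100101 → 1, fb=1
89: 100011001011 → 1, fb=1
90: 000110010111 → 0, fb=1
91: 001100101111 → 0, fb=1
92: 011001011111 → 0, fb=0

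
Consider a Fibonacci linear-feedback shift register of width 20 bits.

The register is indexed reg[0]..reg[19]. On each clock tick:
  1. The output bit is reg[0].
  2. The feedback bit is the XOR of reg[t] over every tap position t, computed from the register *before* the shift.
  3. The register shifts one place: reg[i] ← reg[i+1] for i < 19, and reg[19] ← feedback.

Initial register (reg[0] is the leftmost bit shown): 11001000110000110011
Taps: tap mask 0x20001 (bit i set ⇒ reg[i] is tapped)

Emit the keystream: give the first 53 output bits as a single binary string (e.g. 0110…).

k : reg_k → out_k, fb_k
0: 11001000110000110011 → 1, fb=1
1: 10010001100001100111 → 1, fb=0
2: 00100011000011001110 → 0, fb=1
3: 01000110000110011101 → 0, fb=1
4: 10001100001100111011 → 1, fb=1
5: 00011000011001110111 → 0, fb=1
6: 00110000110011101111 → 0, fb=1
7: 01100001100111011111 → 0, fb=1
8: 11000011001110111111 → 1, fb=0
9: 10000110011101111110 → 1, fb=0
10: 00001100111011111100 → 0, fb=1
11: 00011001110111111001 → 0, fb=0
12: 00110011101111110010 → 0, fb=0
13: 01100111011111100100 → 0, fb=1
14: 11001110111111001001 → 1, fb=1
15: 10011101111110010011 → 1, fb=1
16: 00111011111100100111 → 0, fb=1
17: 01110111111001001111 → 0, fb=1
18: 11101111110010011111 → 1, fb=0
19: 11011111100100111110 → 1, fb=0
20: 10111111001001111100 → 1, fb=0
21: 01111110010011111000 → 0, fb=0
22: 11111100100111110000 → 1, fb=1
23: 11111001001111100001 → 1, fb=1
24: 11110010011111000011 → 1, fb=1
25: 11100100111110000111 → 1, fb=0
26: 11001001111100001110 → 1, fb=0
27: 10010011111000011100 → 1, fb=0
28: 00100111110000111000 → 0, fb=0
29: 01001111100001110000 → 0, fb=0
30: 10011111000011100000 → 1, fb=1
31: 00111110000111000001 → 0, fb=0
32: 01111100001110000010 → 0, fb=0
33: 11111000011100000100 → 1, fb=0
34: 11110000111000001000 → 1, fb=1
35: 11100001110000010001 → 1, fb=1
36: 11000011100000100011 → 1, fb=1
37: 10000111000001000111 → 1, fb=0
38: 00001110000010001110 → 0, fb=1
39: 00011100000100011101 → 0, fb=1
40: 00111000001000111011 → 0, fb=0
41: 01110000010001110110 → 0, fb=1
42: 11100000100011101101 → 1, fb=0
43: 11000001000111011010 → 1, fb=1
44: 10000010001110110101 → 1, fb=0
45: 00000100011101101010 → 0, fb=0
46: 00001000111011010100 → 0, fb=1
47: 00010001110110101001 → 0, fb=0
48: 00100011101101010010 → 0, fb=0
49: 01000111011010100100 → 0, fb=1
50: 10001110110101001001 → 1, fb=1
51: 00011101101010010011 → 0, fb=0
52: 00111011010100100110 → 0, fb=1

11001000110000110011101111110010011111000011100000100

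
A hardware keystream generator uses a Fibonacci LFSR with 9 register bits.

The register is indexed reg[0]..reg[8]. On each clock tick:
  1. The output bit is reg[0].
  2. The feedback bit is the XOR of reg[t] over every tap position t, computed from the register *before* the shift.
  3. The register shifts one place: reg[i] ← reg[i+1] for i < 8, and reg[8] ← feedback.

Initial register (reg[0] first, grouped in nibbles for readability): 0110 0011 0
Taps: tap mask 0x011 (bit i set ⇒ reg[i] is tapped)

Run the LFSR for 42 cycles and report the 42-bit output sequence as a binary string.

011000110010100011010010111111101000101100

tick  register→output (feedback)
  0  011000110→0 (0)
  1  110001100→1 (1)
  2  100011001→1 (0)
  3  000110010→0 (1)
  4  001100101→0 (0)
  5  011001010→0 (0)
  6  110010100→1 (0)
  7  100101000→1 (1)
  8  001010001→0 (1)
  9  010100011→0 (0)
 10  101000110→1 (1)
 11  010001101→0 (0)
 12  100011010→1 (0)
 13  000110100→0 (1)
 14  001101001→0 (0)
 15  011010010→0 (1)
 16  110100101→1 (1)
 17  101001011→1 (1)
 18  010010111→0 (1)
 19  100101111→1 (1)
 20  001011111→0 (1)
 21  010111111→0 (1)
 22  101111111→1 (0)
 23  011111110→0 (1)
 24  111111101→1 (0)
 25  111111010→1 (0)
 26  111110100→1 (0)
 27  111101000→1 (1)
 28  111010001→1 (0)
 29  110100010→1 (1)
 30  101000101→1 (1)
 31  010001011→0 (0)
 32  100010110→1 (0)
 33  000101100→0 (0)
 34  001011000→0 (1)
 35  010110001→0 (1)
 36  101100011→1 (1)
 37  011000111→0 (0)
 38  110001110→1 (1)
 39  100011101→1 (0)
 40  000111010→0 (1)
 41  001110101→0 (1)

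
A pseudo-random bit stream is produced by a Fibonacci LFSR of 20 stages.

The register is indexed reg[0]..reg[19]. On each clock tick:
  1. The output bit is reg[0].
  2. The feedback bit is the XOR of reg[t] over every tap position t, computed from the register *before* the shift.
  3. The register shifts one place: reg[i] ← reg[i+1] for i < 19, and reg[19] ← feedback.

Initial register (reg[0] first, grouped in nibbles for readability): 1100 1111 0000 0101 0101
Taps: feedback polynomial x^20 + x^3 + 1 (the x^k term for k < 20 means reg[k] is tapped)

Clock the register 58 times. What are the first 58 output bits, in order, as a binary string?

k : reg_k → out_k, fb_k
0: 11001111000001010101 → 1, fb=1
1: 10011110000010101011 → 1, fb=0
2: 00111100000101010110 → 0, fb=1
3: 01111000001010101101 → 0, fb=1
4: 11110000010101011011 → 1, fb=0
5: 11100000101010110110 → 1, fb=1
6: 11000001010101101101 → 1, fb=1
7: 10000010101011011011 → 1, fb=1
8: 00000101010110110111 → 0, fb=0
9: 00001010101101101110 → 0, fb=0
10: 00010101011011011100 → 0, fb=1
11: 00101010110110111001 → 0, fb=0
12: 01010101101101110010 → 0, fb=1
13: 10101011011011100101 → 1, fb=1
14: 01010110110111001011 → 0, fb=1
15: 10101101101110010111 → 1, fb=1
16: 01011011011100101111 → 0, fb=1
17: 10110110111001011111 → 1, fb=0
18: 01101101110010111110 → 0, fb=0
19: 11011011100101111100 → 1, fb=0
20: 10110111001011111000 → 1, fb=0
21: 01101110010111110000 → 0, fb=0
22: 11011100101111100000 → 1, fb=0
23: 10111001011111000000 → 1, fb=0
24: 01110010111110000000 → 0, fb=1
25: 11100101111100000001 → 1, fb=1
26: 11001011111000000011 → 1, fb=1
27: 10010111110000000111 → 1, fb=0
28: 00101111100000001110 → 0, fb=0
29: 01011111000000011100 → 0, fb=1
30: 10111110000000111001 → 1, fb=0
31: 01111100000001110010 → 0, fb=1
32: 11111000000011100101 → 1, fb=0
33: 11110000000111001010 → 1, fb=0
34: 11100000001110010100 → 1, fb=1
35: 11000000011100101001 → 1, fb=1
36: 10000000111001010011 → 1, fb=1
37: 00000001110010100111 → 0, fb=0
38: 00000011100101001110 → 0, fb=0
39: 00000111001010011100 → 0, fb=0
40: 00001110010100111000 → 0, fb=0
41: 00011100101001110000 → 0, fb=1
42: 00111001010011100001 → 0, fb=1
43: 01110010100111000011 → 0, fb=1
44: 11100101001110000111 → 1, fb=1
45: 11001010011100001111 → 1, fb=1
46: 10010100111000011111 → 1, fb=0
47: 00101001110000111110 → 0, fb=0
48: 01010011100001111100 → 0, fb=1
49: 10100111000011111001 → 1, fb=1
50: 01001110000111110011 → 0, fb=0
51: 10011100001111100110 → 1, fb=0
52: 00111000011111001100 → 0, fb=1
53: 01110000111110011001 → 0, fb=1
54: 11100001111100110011 → 1, fb=1
55: 11000011111001100111 → 1, fb=1
56: 10000111110011001111 → 1, fb=1
57: 00001111100110011111 → 0, fb=0

1100111100000101010110110111001011111000000011100101001110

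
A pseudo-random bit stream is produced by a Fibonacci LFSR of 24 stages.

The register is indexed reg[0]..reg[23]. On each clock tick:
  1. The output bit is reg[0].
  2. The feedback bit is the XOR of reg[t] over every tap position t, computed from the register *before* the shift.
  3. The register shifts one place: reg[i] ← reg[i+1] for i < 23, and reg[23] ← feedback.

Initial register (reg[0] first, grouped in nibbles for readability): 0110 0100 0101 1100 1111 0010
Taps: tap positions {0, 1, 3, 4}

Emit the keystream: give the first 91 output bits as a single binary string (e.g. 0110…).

0110010001011100111100101100101111001101101011011011111011100001010000001101101000111101110

k : reg_k → out_k, fb_k
0: 011001000101110011110010 → 0, fb=1
1: 110010001011100111100101 → 1, fb=1
2: 100100010111001111001011 → 1, fb=0
3: 001000101110011110010110 → 0, fb=0
4: 010001011100111100101100 → 0, fb=1
5: 100010111001111001011001 → 1, fb=0
6: 000101110011110010110010 → 0, fb=1
7: 001011100111100101100101 → 0, fb=1
8: 010111001111001011001011 → 0, fb=1
9: 101110011110010110010111 → 1, fb=1
10: 011100111100101100101111 → 0, fb=0
11: 111001111001011001011110 → 1, fb=0
12: 110011110010110010111100 → 1, fb=1
13: 100111100101100101111001 → 1, fb=1
14: 001111001011001011110011 → 0, fb=0
15: 011110010110010111100110 → 0, fb=1
16: 111100101100101111001101 → 1, fb=1
17: 111001011001011110011011 → 1, fb=0
18: 110010110010111100110110 → 1, fb=1
19: 100101100101111001101101 → 1, fb=0
20: 001011001011110011011010 → 0, fb=1
21: 010110010111100110110101 → 0, fb=1
22: 101100101111001101101011 → 1, fb=0
23: 011001011110011011010110 → 0, fb=1
24: 110010111100110110101101 → 1, fb=1
25: 100101111001101101011011 → 1, fb=0
26: 001011110011011010110110 → 0, fb=1
27: 010111100110110101101101 → 0, fb=1
28: 101111001101101011011011 → 1, fb=1
29: 011110011011010110110111 → 0, fb=1
30: 111100110110101101101111 → 1, fb=1
31: 111001101101011011011111 → 1, fb=0
32: 110011011010110110111110 → 1, fb=1
33: 100110110101101101111101 → 1, fb=1
34: 001101101011011011111011 → 0, fb=1
35: 011011010110110111110111 → 0, fb=0
36: 110110101101101111101110 → 1, fb=0
37: 101101011011011111011100 → 1, fb=0
38: 011010110110111110111000 → 0, fb=0
39: 110101101101111101110000 → 1, fb=1
40: 101011011011111011100001 → 1, fb=0
41: 010110110111110111000010 → 0, fb=1
42: 101101101111101110000101 → 1, fb=0
43: 011011011111011100001010 → 0, fb=0
44: 110110111110111000010100 → 1, fb=0
45: 101101111101110000101000 → 1, fb=0
46: 011011111011100001010000 → 0, fb=0
47: 110111110111000010100000 → 1, fb=0
48: 101111101110000101000000 → 1, fb=1
49: 011111011100001010000001 → 0, fb=1
50: 111110111000010100000011 → 1, fb=0
51: 111101110000101000000110 → 1, fb=1
52: 111011100001010000001101 → 1, fb=1
53: 110111000010100000011011 → 1, fb=0
54: 101110000101000000110110 → 1, fb=1
55: 011100001010000001101101 → 0, fb=0
56: 111000010100000011011010 → 1, fb=0
57: 110000101000000110110100 → 1, fb=0
58: 100001010000001101101000 → 1, fb=1
59: 000010100000011011010001 → 0, fb=1
60: 000101000000110110100011 → 0, fb=1
61: 001010000001101101000111 → 0, fb=1
62: 010100000011011010001111 → 0, fb=0
63: 101000000110110100011110 → 1, fb=1
64: 010000001101101000111101 → 0, fb=1
65: 100000011011010001111011 → 1, fb=1
66: 000000110110100011110111 → 0, fb=0
67: 000001101101000111101110 → 0, fb=0
68: 000011011010001111011100 → 0, fb=1
69: 000110110100011110111001 → 0, fb=0
70: 001101101000111101110010 → 0, fb=1
71: 011011010001111011100101 → 0, fb=0
72: 110110100011110111001010 → 1, fb=0
73: 101101000111101110010100 → 1, fb=0
74: 011010001111011100101000 → 0, fb=0
75: 110100011110111001010000 → 1, fb=1
76: 101000111101110010100001 → 1, fb=1
77: 010001111011100101000011 → 0, fb=1
78: 100011110111001010000111 → 1, fb=0
79: 000111101110010100001110 → 0, fb=0
80: 001111011100101000011100 → 0, fb=0
81: 011110111001010000111000 → 0, fb=1
82: 111101110010100001110001 → 1, fb=1
83: 111011100101000011100011 → 1, fb=1
84: 110111001010000111000111 → 1, fb=0
85: 101110010100001110001110 → 1, fb=1
86: 011100101000011100011101 → 0, fb=0
87: 111001010000111000111010 → 1, fb=0
88: 110010100001110001110100 → 1, fb=1
89: 100101000011100011101001 → 1, fb=0
90: 001010000111000111010010 → 0, fb=1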